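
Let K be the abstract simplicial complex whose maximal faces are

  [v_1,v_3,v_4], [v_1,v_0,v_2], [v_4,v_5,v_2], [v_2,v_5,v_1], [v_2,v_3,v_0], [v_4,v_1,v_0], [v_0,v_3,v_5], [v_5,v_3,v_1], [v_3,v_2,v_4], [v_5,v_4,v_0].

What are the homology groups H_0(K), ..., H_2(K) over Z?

H_0 ≅ Z,  H_1 ≅ Z/2,  H_2 = 0.

We work with the vertex ordering v_0 < v_1 < v_2 < v_3 < v_4 < v_5. The simplices of K, each written with vertices in increasing order, are:

  0-simplices (6): [v_0], [v_1], [v_2], [v_3], [v_4], [v_5]
  1-simplices (15): (15 of them)
  2-simplices (10): [v_0,v_1,v_2], [v_0,v_1,v_4], [v_0,v_2,v_3], [v_0,v_3,v_5], [v_0,v_4,v_5], [v_1,v_2,v_5], [v_1,v_3,v_4], [v_1,v_3,v_5], [v_2,v_3,v_4], [v_2,v_4,v_5]

Hence C_0 ≅ Z^6, C_1 ≅ Z^15, C_2 ≅ Z^10.

The boundary map ∂_1: C_1 → C_0 sends each edge [p,q] (with p < q) to q − p.
This gives a 6×15 integer matrix of rank 5; reducing to Smith normal form yields diagonal entries (1,1,1,1,1).

The boundary map ∂_2: C_2 → C_1 maps a triangle to the signed sum of its edges. For instance
  ∂[v_0,v_4,v_5] = [v_4,v_5] − [v_0,v_5] + [v_0,v_4],
  ∂[v_0,v_1,v_2] = [v_1,v_2] − [v_0,v_2] + [v_0,v_1].
The 15×10 boundary matrix has rank 10 and Smith normal form diag(1,1,1,1,1,1,1,1,1,2).

Computing H_k = (kernel of ∂_k) / (image of ∂_{k+1}):

  H_0: rank C_0 − rank ∂_1 = 6 − 5 = 1, and the invariant factors of ∂_1 are all 1, so H_0 ≅ Z.
  H_1: rank ker ∂_1 − rank ∂_2 = (15 − 5) − 10 = 0, and ∂_2 has invariant factor 2 > 1, so H_1 ≅ Z/2.
  H_2: rank ker ∂_2 − rank ∂_3 = (10 − 10) − 0 = 0, and there is no ∂_3, so H_2 ≅ 0.

As a check, the Euler characteristic is 6 − 15 + 10 = 1, which agrees with 1 − 0 + 0 = 1.
(K is a triangulation of the real projective plane RP^2.)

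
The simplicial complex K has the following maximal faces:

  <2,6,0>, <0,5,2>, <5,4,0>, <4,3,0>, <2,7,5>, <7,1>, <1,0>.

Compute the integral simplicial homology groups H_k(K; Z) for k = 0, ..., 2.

H_0 ≅ Z,  H_1 ≅ Z,  H_2 = 0.

Take the total order 0 < 1 < 2 < 3 < 4 < 5 < 6 < 7 on the vertex set. Then K (dimension 2) consists of the simplices:

  0-simplices (8): [0], [1], [2], [3], [4], [5], [6], [7]
  1-simplices (13): [0,1], [0,2], [0,3], [0,4], [0,5], [0,6], [1,7], [2,5], [2,6], [2,7], [3,4], [4,5], [5,7]
  2-simplices (5): [0,2,5], [0,2,6], [0,3,4], [0,4,5], [2,5,7]

Hence C_0 ≅ Z^8, C_1 ≅ Z^13, C_2 ≅ Z^5.

Boundary ∂_1: C_1 → C_0 sends each edge [p,q] (with p < q) to q − p. For instance
  ∂[0,6] = [6] − [0].
As a 8×13 matrix over Z this has rank 7, with invariant factors (1,1,1,1,1,1,1).

Boundary ∂_2: C_2 → C_1 maps a triangle to the signed sum of its edges. For instance
  ∂[0,2,5] = [2,5] − [0,5] + [0,2],
  ∂[0,4,5] = [4,5] − [0,5] + [0,4].
The 13×5 boundary matrix has rank 5 and Smith normal form diag(1,1,1,1,1).

Computing H_k = (kernel of ∂_k) / (image of ∂_{k+1}):

  H_0: rank C_0 − rank ∂_1 = 8 − 7 = 1, and the invariant factors of ∂_1 are all 1, so H_0 = Z.
  H_1: rank ker ∂_1 − rank ∂_2 = (13 − 7) − 5 = 1, and the invariant factors of ∂_2 are all 1, so H_1 = Z.
  H_2: rank ker ∂_2 − rank ∂_3 = (5 − 5) − 0 = 0, and there is no ∂_3, so H_2 = 0.

As a check, the Euler characteristic is 8 − 13 + 5 = 0, which agrees with 1 − 1 + 0 = 0.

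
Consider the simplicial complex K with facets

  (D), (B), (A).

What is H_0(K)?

Take the total order A < B < D on the vertex set. Then K (dimension 0) consists of the simplices:

  0-simplices (3): A, B, D

so the chain groups are C_0 ≅ Z^3.

From H_k ≅ ker(∂_k) / im(∂_{k+1}) we obtain:

  H_0: rank C_0 − rank ∂_1 = 3 − 0 = 3, and there is no ∂_1, so H_0 = Z^3.

H_0 = Z^3.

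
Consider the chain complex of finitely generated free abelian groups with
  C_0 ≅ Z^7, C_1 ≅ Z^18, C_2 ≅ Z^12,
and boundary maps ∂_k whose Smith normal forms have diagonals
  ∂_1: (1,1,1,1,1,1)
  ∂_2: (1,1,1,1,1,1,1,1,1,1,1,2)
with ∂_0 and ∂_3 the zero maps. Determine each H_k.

H_0 = Z,  H_1 = Z/2Z,  H_2 = 0.

H_0: b_0 = 7 − 0 − 6 = 1; torsion from ∂_1 factors > 1: none. So H_0 = Z.
H_1: b_1 = 18 − 6 − 12 = 0; torsion from ∂_2 factors > 1: [2]. So H_1 = Z/2Z.
H_2: b_2 = 12 − 12 − 0 = 0; torsion from ∂_3 factors > 1: none. So H_2 = 0.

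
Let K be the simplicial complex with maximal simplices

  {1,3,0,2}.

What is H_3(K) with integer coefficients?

K has 4 vertices, 6 edges, 4 triangles, 1 3-simplex.
rank ∂_3 = 1, rank ∂_4 = 0 ⇒ b_3 = 1 − 1 − 0 = 0. So H_3 = 0.

H_3 ≅ 0.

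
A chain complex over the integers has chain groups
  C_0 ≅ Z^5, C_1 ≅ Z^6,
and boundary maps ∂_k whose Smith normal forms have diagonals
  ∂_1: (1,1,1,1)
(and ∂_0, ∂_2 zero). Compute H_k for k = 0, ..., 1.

H_0 = Z,  H_1 = Z^2.

H_0: b_0 = 5 − 0 − 4 = 1; torsion from ∂_1 factors > 1: none. So H_0 = Z.
H_1: b_1 = 6 − 4 − 0 = 2; torsion from ∂_2 factors > 1: none. So H_1 = Z^2.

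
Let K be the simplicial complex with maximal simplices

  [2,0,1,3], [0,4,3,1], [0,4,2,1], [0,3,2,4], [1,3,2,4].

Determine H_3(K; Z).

Take the total order 0 < 1 < 2 < 3 < 4 on the vertex set. Then K (dimension 3) consists of the simplices:

  0-simplices (5): [0], [1], [2], [3], [4]
  1-simplices (10): [0,1], [0,2], [0,3], [0,4], [1,2], [1,3], [1,4], [2,3], [2,4], [3,4]
  2-simplices (10): [0,1,2], [0,1,3], [0,1,4], [0,2,3], [0,2,4], [0,3,4], [1,2,3], [1,2,4], [1,3,4], [2,3,4]
  3-simplices (5): [0,1,2,3], [0,1,2,4], [0,1,3,4], [0,2,3,4], [1,2,3,4]

so the chain groups are C_0 ≅ Z^5, C_1 ≅ Z^10, C_2 ≅ Z^10, C_3 ≅ Z^5.

The boundary map ∂_1: C_1 → C_0 is given by ∂[p,q] = [q] − [p].
As a 5×10 matrix over Z this has rank 4, with invariant factors (1,1,1,1).

∂_2: C_2 → C_1 maps a triangle to the signed sum of its edges. For instance
  ∂[0,2,4] = [2,4] − [0,4] + [0,2],
  ∂[0,1,3] = [1,3] − [0,3] + [0,1].
The 10×10 boundary matrix has rank 6 and Smith normal form diag(1,1,1,1,1,1).

The boundary map ∂_3: C_3 → C_2 sends each 3-simplex σ to the alternating sum Σ_i (−1)^i (σ with its i-th vertex removed). For instance
  ∂[1,2,3,4] = [2,3,4] − [1,3,4] + [1,2,4] − [1,2,3],
  ∂[0,1,2,4] = [1,2,4] − [0,2,4] + [0,1,4] − [0,1,2].
The 10×5 boundary matrix has rank 4 and Smith normal form diag(1,1,1,1).

From H_k ≅ ker(∂_k) / im(∂_{k+1}) we obtain:

  H_3: rank ker ∂_3 − rank ∂_4 = (5 − 4) − 0 = 1, and there is no ∂_4, so H_3 ≅ Z.

(K is a triangulation of the 3-sphere S^3.)

H_3 = Z.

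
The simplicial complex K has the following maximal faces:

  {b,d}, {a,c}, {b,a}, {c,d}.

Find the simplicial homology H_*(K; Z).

H_0 = Z,  H_1 = Z.

Order the vertices as a < b < c < d. Listing each simplex with vertices in this order, K has dimension 1 with simplices:

  0-simplices (4): a, b, c, d
  1-simplices (4): ab, ac, bd, cd

so the chain groups are C_0 ≅ Z^4, C_1 ≅ Z^4.

The boundary map ∂_1: C_1 → C_0 is given by ∂[p,q] = [q] − [p].
The resulting 4×4 matrix has rank 3, and its Smith normal form has invariant factors (1,1,1).

Computing H_k = (kernel of ∂_k) / (image of ∂_{k+1}):

  H_0: rank C_0 − rank ∂_1 = 4 − 3 = 1, and the invariant factors of ∂_1 are all 1, so H_0 = Z.
  H_1: rank ker ∂_1 − rank ∂_2 = (4 − 3) − 0 = 1, and there is no ∂_2, so H_1 = Z.

As a check, the Euler characteristic is 4 − 4 = 0, which agrees with 1 − 1 = 0.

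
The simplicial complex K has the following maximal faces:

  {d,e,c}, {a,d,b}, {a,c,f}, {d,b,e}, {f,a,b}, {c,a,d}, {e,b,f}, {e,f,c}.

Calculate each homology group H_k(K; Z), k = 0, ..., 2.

We work with the vertex ordering a < b < c < d < e < f. The simplices of K, each written with vertices in increasing order, are:

  0-simplices (6): a, b, c, d, e, f
  1-simplices (12): ab, ac, ad, af, bd, be, bf, cd, ce, cf, de, ef
  2-simplices (8): abd, abf, acd, acf, bde, bef, cde, cef

Hence C_0 ≅ Z^6, C_1 ≅ Z^12, C_2 ≅ Z^8.

∂_1: C_1 → C_0 is given by ∂[p,q] = [q] − [p].
The 6×12 boundary matrix has rank 5 and Smith normal form diag(1,1,1,1,1).

∂_2: C_2 → C_1 sends each 2-simplex [p,q,r] to [q,r] − [p,r] + [p,q]. For instance
  ∂abf = bf − af + ab,
  ∂cef = ef − cf + ce.
As a 12×8 matrix over Z this has rank 7, with invariant factors (1,1,1,1,1,1,1).

Now H_k = ker ∂_k / im ∂_{k+1}, so:

  H_0: rank C_0 − rank ∂_1 = 6 − 5 = 1, and the invariant factors of ∂_1 are all 1, so H_0 ≅ Z.
  H_1: rank ker ∂_1 − rank ∂_2 = (12 − 5) − 7 = 0, and the invariant factors of ∂_2 are all 1, so H_1 ≅ 0.
  H_2: rank ker ∂_2 − rank ∂_3 = (8 − 7) − 0 = 1, and there is no ∂_3, so H_2 ≅ Z.

As a check, the Euler characteristic is 6 − 12 + 8 = 2, which agrees with 1 − 0 + 1 = 2.
(K is a triangulation of the 2-sphere S^2.)

H_0 = Z,  H_1 = 0,  H_2 = Z.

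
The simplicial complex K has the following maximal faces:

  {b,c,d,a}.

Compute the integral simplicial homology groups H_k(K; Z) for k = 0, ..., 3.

Take the total order a < b < c < d on the vertex set. Then K (dimension 3) consists of the simplices:

  0-simplices (4): a, b, c, d
  1-simplices (6): ab, ac, ad, bc, bd, cd
  2-simplices (4): abc, abd, acd, bcd
  3-simplices (1): abcd

Hence C_0 ≅ Z^4, C_1 ≅ Z^6, C_2 ≅ Z^4, C_3 ≅ Z^1.

Boundary ∂_1: C_1 → C_0 is given by ∂[p,q] = [q] − [p]. For instance
  ∂bc = c − b.
As a 4×6 matrix over Z this has rank 3, with invariant factors (1,1,1).

∂_2: C_2 → C_1 maps a triangle to the signed sum of its edges. For instance
  ∂bcd = cd − bd + bc,
  ∂abc = bc − ac + ab.
The resulting 6×4 matrix has rank 3, and its Smith normal form has invariant factors (1,1,1).

Boundary ∂_3: C_3 → C_2 sends each 3-simplex σ to the alternating sum Σ_i (−1)^i (σ with its i-th vertex removed). For instance
  ∂abcd = bcd − acd + abd − abc.
The resulting 4×1 matrix has rank 1, and its Smith normal form has invariant factors (1).

From H_k ≅ ker(∂_k) / im(∂_{k+1}) we obtain:

  H_0: rank C_0 − rank ∂_1 = 4 − 3 = 1, and the invariant factors of ∂_1 are all 1, so H_0 = Z.
  H_1: rank ker ∂_1 − rank ∂_2 = (6 − 3) − 3 = 0, and the invariant factors of ∂_2 are all 1, so H_1 = 0.
  H_2: rank ker ∂_2 − rank ∂_3 = (4 − 3) − 1 = 0, and the invariant factors of ∂_3 are all 1, so H_2 = 0.
  H_3: rank ker ∂_3 − rank ∂_4 = (1 − 1) − 0 = 0, and there is no ∂_4, so H_3 = 0.

H_0 ≅ Z,  H_1 = 0,  H_2 = 0,  H_3 = 0.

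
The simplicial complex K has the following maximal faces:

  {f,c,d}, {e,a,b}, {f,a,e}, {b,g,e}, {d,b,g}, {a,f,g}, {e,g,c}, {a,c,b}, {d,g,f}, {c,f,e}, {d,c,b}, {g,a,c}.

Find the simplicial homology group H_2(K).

H_2 ≅ 0.

Fix the vertex order a < b < c < d < e < f < g and write every simplex with vertices in increasing order. Then dim K = 2 and the simplices of K are:

  0-simplices (7): a, b, c, d, e, f, g
  1-simplices (18): ab, ac, ae, af, ag, bc, bd, be, bg, cd, ce, cf, cg, df, dg, ef, eg, fg
  2-simplices (12): abc, abe, acg, aef, afg, bcd, bdg, beg, cdf, cef, ceg, dfg

giving chain groups C_0 ≅ Z^7, C_1 ≅ Z^18, C_2 ≅ Z^12.

∂_1: C_1 → C_0 maps an edge to its endpoints' difference, ∂[p,q] = q − p. For instance
  ∂cg = g − c.
This gives a 7×18 integer matrix of rank 6; reducing to Smith normal form yields diagonal entries (1,1,1,1,1,1).

∂_2: C_2 → C_1 sends each 2-simplex [p,q,r] to [q,r] − [p,r] + [p,q]. For instance
  ∂abc = bc − ac + ab,
  ∂cdf = df − cf + cd.
This gives a 18×12 integer matrix of rank 12; reducing to Smith normal form yields diagonal entries (1,1,1,1,1,1,1,1,1,1,1,2).

Reading off H_k = ker ∂_k / im ∂_{k+1}:

  H_2: rank ker ∂_2 − rank ∂_3 = (12 − 12) − 0 = 0, and there is no ∂_3, so H_2 ≅ 0.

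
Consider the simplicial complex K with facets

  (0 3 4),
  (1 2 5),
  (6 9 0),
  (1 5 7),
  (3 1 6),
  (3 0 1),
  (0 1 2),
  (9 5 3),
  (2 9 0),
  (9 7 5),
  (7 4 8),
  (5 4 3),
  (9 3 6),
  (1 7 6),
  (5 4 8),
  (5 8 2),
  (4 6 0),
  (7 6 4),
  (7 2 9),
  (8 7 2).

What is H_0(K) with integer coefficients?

Take the total order 0 < 1 < 2 < 3 < 4 < 5 < 6 < 7 < 8 < 9 on the vertex set. Then K (dimension 2) consists of the simplices:

  0-simplices (10): [0], [1], [2], [3], [4], [5], [6], [7], [8], [9]
  1-simplices (30): (30 of them)
  2-simplices (20): (20 of them)

Hence C_0 ≅ Z^10, C_1 ≅ Z^30, C_2 ≅ Z^20.

∂_1: C_1 → C_0 is given by ∂[p,q] = [q] − [p]. For instance
  ∂[2,5] = [5] − [2].
The resulting 10×30 matrix has rank 9, and its Smith normal form has invariant factors (1,1,1,1,1,1,1,1,1).

The boundary map ∂_2: C_2 → C_1 acts by ∂[p,q,r] = [q,r] − [p,r] + [p,q]. For instance
  ∂[4,6,7] = [6,7] − [4,7] + [4,6],
  ∂[3,4,5] = [4,5] − [3,5] + [3,4].
As a 30×20 matrix over Z this has rank 20, with invariant factors (1,1,1,1,1,1,1,1,1,1,1,1,1,1,1,1,1,1,1,2).

From H_k ≅ ker(∂_k) / im(∂_{k+1}) we obtain:

  H_0: rank C_0 − rank ∂_1 = 10 − 9 = 1, and the invariant factors of ∂_1 are all 1, so H_0 ≅ Z.

H_0 = Z.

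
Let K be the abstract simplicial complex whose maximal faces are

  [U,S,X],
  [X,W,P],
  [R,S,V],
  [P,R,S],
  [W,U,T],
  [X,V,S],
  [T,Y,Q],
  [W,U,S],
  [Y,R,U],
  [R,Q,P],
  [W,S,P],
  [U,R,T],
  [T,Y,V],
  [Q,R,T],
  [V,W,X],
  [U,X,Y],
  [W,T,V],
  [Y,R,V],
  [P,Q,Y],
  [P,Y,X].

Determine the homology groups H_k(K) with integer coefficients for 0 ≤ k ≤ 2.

K has 10 vertices, 30 edges, 20 triangles.
rank ∂_0 = 0, rank ∂_1 = 9 ⇒ b_0 = 10 − 0 − 9 = 1; all invariant factors of ∂_1 are 1 so no torsion. So H_0 ≅ Z.
rank ∂_1 = 9, rank ∂_2 = 20 ⇒ b_1 = 30 − 9 − 20 = 1; ∂_2 has invariant factor(s) [2] giving torsion. So H_1 ≅ Z ⊕ Z_2.
rank ∂_2 = 20, rank ∂_3 = 0 ⇒ b_2 = 20 − 20 − 0 = 0. So H_2 ≅ 0.

H_0 ≅ Z,  H_1 ≅ Z ⊕ Z_2,  H_2 = 0.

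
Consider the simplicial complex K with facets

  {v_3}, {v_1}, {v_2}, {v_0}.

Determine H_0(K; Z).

We work with the vertex ordering v_0 < v_1 < v_2 < v_3. The simplices of K, each written with vertices in increasing order, are:

  0-simplices (4): [v_0], [v_1], [v_2], [v_3]

Hence C_0 ≅ Z^4.

From H_k ≅ ker(∂_k) / im(∂_{k+1}) we obtain:

  H_0: rank C_0 − rank ∂_1 = 4 − 0 = 4, and there is no ∂_1, so H_0 = Z^4.

(K is a triangulation of a set of 4 points.)

H_0 = Z^4.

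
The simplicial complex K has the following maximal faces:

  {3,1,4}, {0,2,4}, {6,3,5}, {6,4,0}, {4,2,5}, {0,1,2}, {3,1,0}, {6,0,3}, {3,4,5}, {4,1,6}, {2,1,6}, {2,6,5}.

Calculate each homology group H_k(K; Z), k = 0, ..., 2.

H_0 = Z,  H_1 = Z/2Z,  H_2 = 0.

K has 7 vertices, 18 edges, 12 triangles.
rank ∂_0 = 0, rank ∂_1 = 6 ⇒ b_0 = 7 − 0 − 6 = 1; all invariant factors of ∂_1 are 1 so no torsion. So H_0 = Z.
rank ∂_1 = 6, rank ∂_2 = 12 ⇒ b_1 = 18 − 6 − 12 = 0; ∂_2 has invariant factor(s) [2] giving torsion. So H_1 = Z/2Z.
rank ∂_2 = 12, rank ∂_3 = 0 ⇒ b_2 = 12 − 12 − 0 = 0. So H_2 = 0.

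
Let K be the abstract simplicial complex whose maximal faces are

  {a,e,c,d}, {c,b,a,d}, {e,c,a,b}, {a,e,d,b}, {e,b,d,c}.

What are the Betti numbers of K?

We work with the vertex ordering a < b < c < d < e. The simplices of K, each written with vertices in increasing order, are:

  0-simplices (5): a, b, c, d, e
  1-simplices (10): ab, ac, ad, ae, bc, bd, be, cd, ce, de
  2-simplices (10): abc, abd, abe, acd, ace, ade, bcd, bce, bde, cde
  3-simplices (5): abcd, abce, abde, acde, bcde

Hence C_0 ≅ Z^5, C_1 ≅ Z^10, C_2 ≅ Z^10, C_3 ≅ Z^5.

Boundary ∂_1: C_1 → C_0 sends each edge [p,q] (with p < q) to q − p.
This gives a 5×10 integer matrix of rank 4; reducing to Smith normal form yields diagonal entries (1,1,1,1).

Boundary ∂_2: C_2 → C_1 sends each 2-simplex [p,q,r] to [q,r] − [p,r] + [p,q]. For instance
  ∂bde = de − be + bd,
  ∂ade = de − ae + ad.
As a 10×10 matrix over Z this has rank 6, with invariant factors (1,1,1,1,1,1).

∂_3: C_3 → C_2 sends each 3-simplex σ to the alternating sum Σ_i (−1)^i (σ with its i-th vertex removed). For instance
  ∂abce = bce − ace + abe − abc,
  ∂abcd = bcd − acd + abd − abc.
The 10×5 boundary matrix has rank 4 and Smith normal form diag(1,1,1,1).

Reading off H_k = ker ∂_k / im ∂_{k+1}:

  H_0: rank C_0 − rank ∂_1 = 5 − 4 = 1, and the invariant factors of ∂_1 are all 1, so H_0 = Z.
  H_1: rank ker ∂_1 − rank ∂_2 = (10 − 4) − 6 = 0, and the invariant factors of ∂_2 are all 1, so H_1 = 0.
  H_2: rank ker ∂_2 − rank ∂_3 = (10 − 6) − 4 = 0, and the invariant factors of ∂_3 are all 1, so H_2 = 0.
  H_3: rank ker ∂_3 − rank ∂_4 = (5 − 4) − 0 = 1, and there is no ∂_4, so H_3 = Z.

As a check, the Euler characteristic is 5 − 10 + 10 − 5 = 0, which agrees with 1 − 0 + 0 − 1 = 0.
(K is a triangulation of the 3-sphere S^3.)

Hence the Betti numbers are b_0 = 1, b_1 = 0, b_2 = 0, b_3 = 1.

b_0 = 1, b_1 = 0, b_2 = 0, b_3 = 1.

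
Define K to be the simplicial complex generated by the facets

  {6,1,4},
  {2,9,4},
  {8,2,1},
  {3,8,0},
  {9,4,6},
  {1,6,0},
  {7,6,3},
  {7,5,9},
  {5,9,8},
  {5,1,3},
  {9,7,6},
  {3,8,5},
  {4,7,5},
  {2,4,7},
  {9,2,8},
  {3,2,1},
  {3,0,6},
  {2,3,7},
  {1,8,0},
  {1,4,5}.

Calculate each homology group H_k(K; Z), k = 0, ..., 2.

H_0 ≅ Z,  H_1 ≅ Z ⊕ Z/2,  H_2 = 0.

K has 10 vertices, 30 edges, 20 triangles.
rank ∂_0 = 0, rank ∂_1 = 9 ⇒ b_0 = 10 − 0 − 9 = 1; all invariant factors of ∂_1 are 1 so no torsion. So H_0 ≅ Z.
rank ∂_1 = 9, rank ∂_2 = 20 ⇒ b_1 = 30 − 9 − 20 = 1; ∂_2 has invariant factor(s) [2] giving torsion. So H_1 ≅ Z ⊕ Z/2.
rank ∂_2 = 20, rank ∂_3 = 0 ⇒ b_2 = 20 − 20 − 0 = 0. So H_2 ≅ 0.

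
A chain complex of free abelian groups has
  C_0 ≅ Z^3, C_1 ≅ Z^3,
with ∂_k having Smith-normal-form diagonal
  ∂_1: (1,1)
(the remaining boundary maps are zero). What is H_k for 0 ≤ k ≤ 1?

H_0 ≅ Z,  H_1 ≅ Z.

H_0: b_0 = 3 − 0 − 2 = 1; torsion from ∂_1 factors > 1: none. So H_0 ≅ Z.
H_1: b_1 = 3 − 2 − 0 = 1; torsion from ∂_2 factors > 1: none. So H_1 ≅ Z.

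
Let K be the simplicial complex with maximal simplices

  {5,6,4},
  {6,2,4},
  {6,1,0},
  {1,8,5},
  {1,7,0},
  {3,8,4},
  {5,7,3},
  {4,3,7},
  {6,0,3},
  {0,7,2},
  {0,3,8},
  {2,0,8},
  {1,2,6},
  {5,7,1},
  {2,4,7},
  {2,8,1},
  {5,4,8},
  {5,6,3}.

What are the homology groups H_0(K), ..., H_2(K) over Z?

H_0 ≅ Z,  H_1 ≅ Z ⊕ Z/2Z,  H_2 = 0.

Take the total order 0 < 1 < 2 < 3 < 4 < 5 < 6 < 7 < 8 on the vertex set. Then K (dimension 2) consists of the simplices:

  0-simplices (9): [0], [1], [2], [3], [4], [5], [6], [7], [8]
  1-simplices (27): (27 of them)
  2-simplices (18): [0,1,6], [0,1,7], [0,2,7], [0,2,8], [0,3,6], [0,3,8], [1,2,6], [1,2,8], [1,5,7], [1,5,8], [2,4,6], [2,4,7], [3,4,7], [3,4,8], [3,5,6], [3,5,7], [4,5,6], [4,5,8]

giving chain groups C_0 ≅ Z^9, C_1 ≅ Z^27, C_2 ≅ Z^18.

∂_1: C_1 → C_0 maps an edge to its endpoints' difference, ∂[p,q] = q − p. For instance
  ∂[4,7] = [7] − [4].
This gives a 9×27 integer matrix of rank 8; reducing to Smith normal form yields diagonal entries (1,1,1,1,1,1,1,1).

Boundary ∂_2: C_2 → C_1 sends each 2-simplex [p,q,r] to [q,r] − [p,r] + [p,q]. For instance
  ∂[0,2,8] = [2,8] − [0,8] + [0,2],
  ∂[0,3,8] = [3,8] − [0,8] + [0,3].
The 27×18 boundary matrix has rank 18 and Smith normal form diag(1,1,1,1,1,1,1,1,1,1,1,1,1,1,1,1,1,2).

Reading off H_k = ker ∂_k / im ∂_{k+1}:

  H_0: rank C_0 − rank ∂_1 = 9 − 8 = 1, and the invariant factors of ∂_1 are all 1, so H_0 ≅ Z.
  H_1: rank ker ∂_1 − rank ∂_2 = (27 − 8) − 18 = 1, and ∂_2 has invariant factor 2 > 1, so H_1 ≅ Z ⊕ Z/2Z.
  H_2: rank ker ∂_2 − rank ∂_3 = (18 − 18) − 0 = 0, and there is no ∂_3, so H_2 ≅ 0.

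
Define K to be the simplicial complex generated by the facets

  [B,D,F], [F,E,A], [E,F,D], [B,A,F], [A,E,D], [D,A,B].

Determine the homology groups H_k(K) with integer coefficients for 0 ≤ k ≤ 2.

Take the total order A < B < D < E < F on the vertex set. Then K (dimension 2) consists of the simplices:

  0-simplices (5): A, B, D, E, F
  1-simplices (9): AB, AD, AE, AF, BD, BF, DE, DF, EF
  2-simplices (6): ABD, ABF, ADE, AEF, BDF, DEF

giving chain groups C_0 ≅ Z^5, C_1 ≅ Z^9, C_2 ≅ Z^6.

The boundary map ∂_1: C_1 → C_0 maps an edge to its endpoints' difference, ∂[p,q] = q − p.
As a 5×9 matrix over Z this has rank 4, with invariant factors (1,1,1,1).

The boundary map ∂_2: C_2 → C_1 maps a triangle to the signed sum of its edges. For instance
  ∂ABD = BD − AD + AB,
  ∂AEF = EF − AF + AE.
As a 9×6 matrix over Z this has rank 5, with invariant factors (1,1,1,1,1).

From H_k ≅ ker(∂_k) / im(∂_{k+1}) we obtain:

  H_0: rank C_0 − rank ∂_1 = 5 − 4 = 1, and the invariant factors of ∂_1 are all 1, so H_0 = Z.
  H_1: rank ker ∂_1 − rank ∂_2 = (9 − 4) − 5 = 0, and the invariant factors of ∂_2 are all 1, so H_1 = 0.
  H_2: rank ker ∂_2 − rank ∂_3 = (6 − 5) − 0 = 1, and there is no ∂_3, so H_2 = Z.

As a check, the Euler characteristic is 5 − 9 + 6 = 2, which agrees with 1 − 0 + 1 = 2.

H_0 = Z,  H_1 = 0,  H_2 = Z.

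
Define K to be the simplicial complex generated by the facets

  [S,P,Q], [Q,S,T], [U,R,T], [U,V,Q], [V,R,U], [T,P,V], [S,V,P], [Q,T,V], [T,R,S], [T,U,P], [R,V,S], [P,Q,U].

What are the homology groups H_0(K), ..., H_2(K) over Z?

Take the total order P < Q < R < S < T < U < V on the vertex set. Then K (dimension 2) consists of the simplices:

  0-simplices (7): P, Q, R, S, T, U, V
  1-simplices (18): PQ, PS, PT, PU, PV, QS, QT, QU, QV, RS, RT, RU, RV, ST, SV, TU, TV, UV
  2-simplices (12): PQS, PQU, PSV, PTU, PTV, QST, QTV, QUV, RST, RSV, RTU, RUV

Hence C_0 ≅ Z^7, C_1 ≅ Z^18, C_2 ≅ Z^12.

Boundary ∂_1: C_1 → C_0 is given by ∂[p,q] = [q] − [p]. For instance
  ∂UV = V − U.
The 7×18 boundary matrix has rank 6 and Smith normal form diag(1,1,1,1,1,1).

∂_2: C_2 → C_1 sends each 2-simplex [p,q,r] to [q,r] − [p,r] + [p,q]. For instance
  ∂PQU = QU − PU + PQ,
  ∂QST = ST − QT + QS.
The resulting 18×12 matrix has rank 12, and its Smith normal form has invariant factors (1,1,1,1,1,1,1,1,1,1,1,2).

Computing H_k = (kernel of ∂_k) / (image of ∂_{k+1}):

  H_0: rank C_0 − rank ∂_1 = 7 − 6 = 1, and the invariant factors of ∂_1 are all 1, so H_0 ≅ Z.
  H_1: rank ker ∂_1 − rank ∂_2 = (18 − 6) − 12 = 0, and ∂_2 has invariant factor 2 > 1, so H_1 ≅ Z/2.
  H_2: rank ker ∂_2 − rank ∂_3 = (12 − 12) − 0 = 0, and there is no ∂_3, so H_2 ≅ 0.

H_0 ≅ Z,  H_1 ≅ Z/2,  H_2 = 0.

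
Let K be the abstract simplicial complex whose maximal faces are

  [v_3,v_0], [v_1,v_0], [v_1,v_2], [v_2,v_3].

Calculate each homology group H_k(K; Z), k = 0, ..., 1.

H_0 = Z,  H_1 = Z.

Fix the vertex order v_0 < v_1 < v_2 < v_3 and write every simplex with vertices in increasing order. Then dim K = 1 and the simplices of K are:

  0-simplices (4): [v_0], [v_1], [v_2], [v_3]
  1-simplices (4): [v_0,v_1], [v_0,v_3], [v_1,v_2], [v_2,v_3]

Hence C_0 ≅ Z^4, C_1 ≅ Z^4.

∂_1: C_1 → C_0 maps an edge to its endpoints' difference, ∂[p,q] = q − p.
The 4×4 boundary matrix has rank 3 and Smith normal form diag(1,1,1).

Now H_k = ker ∂_k / im ∂_{k+1}, so:

  H_0: rank C_0 − rank ∂_1 = 4 − 3 = 1, and the invariant factors of ∂_1 are all 1, so H_0 = Z.
  H_1: rank ker ∂_1 − rank ∂_2 = (4 − 3) − 0 = 1, and there is no ∂_2, so H_1 = Z.

(K is a triangulation of the circle S^1.)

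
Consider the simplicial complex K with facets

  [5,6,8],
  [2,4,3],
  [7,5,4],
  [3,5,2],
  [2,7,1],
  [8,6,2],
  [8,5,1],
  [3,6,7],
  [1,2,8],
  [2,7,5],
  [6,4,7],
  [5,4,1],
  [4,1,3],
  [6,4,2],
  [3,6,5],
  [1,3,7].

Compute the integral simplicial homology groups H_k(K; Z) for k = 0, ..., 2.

H_0 = Z,  H_1 = Z^2,  H_2 = Z.

Take the total order 1 < 2 < 3 < 4 < 5 < 6 < 7 < 8 on the vertex set. Then K (dimension 2) consists of the simplices:

  0-simplices (8): [1], [2], [3], [4], [5], [6], [7], [8]
  1-simplices (24): (24 of them)
  2-simplices (16): [1,2,7], [1,2,8], [1,3,4], [1,3,7], [1,4,5], [1,5,8], [2,3,4], [2,3,5], [2,4,6], [2,5,7], [2,6,8], [3,5,6], [3,6,7], [4,5,7], [4,6,7], [5,6,8]

Hence C_0 ≅ Z^8, C_1 ≅ Z^24, C_2 ≅ Z^16.

The boundary map ∂_1: C_1 → C_0 is given by ∂[p,q] = [q] − [p]. For instance
  ∂[2,6] = [6] − [2].
This gives a 8×24 integer matrix of rank 7; reducing to Smith normal form yields diagonal entries (1,1,1,1,1,1,1).

∂_2: C_2 → C_1 maps a triangle to the signed sum of its edges. For instance
  ∂[2,5,7] = [5,7] − [2,7] + [2,5],
  ∂[5,6,8] = [6,8] − [5,8] + [5,6].
The 24×16 boundary matrix has rank 15 and Smith normal form diag(1,1,1,1,1,1,1,1,1,1,1,1,1,1,1).

From H_k ≅ ker(∂_k) / im(∂_{k+1}) we obtain:

  H_0: rank C_0 − rank ∂_1 = 8 − 7 = 1, and the invariant factors of ∂_1 are all 1, so H_0 ≅ Z.
  H_1: rank ker ∂_1 − rank ∂_2 = (24 − 7) − 15 = 2, and the invariant factors of ∂_2 are all 1, so H_1 ≅ Z^2.
  H_2: rank ker ∂_2 − rank ∂_3 = (16 − 15) − 0 = 1, and there is no ∂_3, so H_2 ≅ Z.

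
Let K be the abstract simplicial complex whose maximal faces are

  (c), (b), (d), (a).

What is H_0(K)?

H_0 ≅ Z^4.

Fix the vertex order a < b < c < d and write every simplex with vertices in increasing order. Then dim K = 0 and the simplices of K are:

  0-simplices (4): a, b, c, d

Hence C_0 ≅ Z^4.

From H_k ≅ ker(∂_k) / im(∂_{k+1}) we obtain:

  H_0: rank C_0 − rank ∂_1 = 4 − 0 = 4, and there is no ∂_1, so H_0 = Z^4.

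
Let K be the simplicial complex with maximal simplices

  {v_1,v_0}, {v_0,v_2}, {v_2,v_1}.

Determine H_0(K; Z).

K has 3 vertices, 3 edges.
rank ∂_0 = 0, rank ∂_1 = 2 ⇒ b_0 = 3 − 0 − 2 = 1; all invariant factors of ∂_1 are 1 so no torsion. So H_0 ≅ Z.

H_0 = Z.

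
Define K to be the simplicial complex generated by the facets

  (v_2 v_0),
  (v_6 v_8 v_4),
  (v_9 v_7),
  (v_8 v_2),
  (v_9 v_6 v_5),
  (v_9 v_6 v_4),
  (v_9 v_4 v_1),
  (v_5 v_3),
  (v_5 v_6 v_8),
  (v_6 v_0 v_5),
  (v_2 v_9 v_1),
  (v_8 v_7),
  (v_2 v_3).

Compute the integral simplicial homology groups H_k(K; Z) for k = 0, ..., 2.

H_0 ≅ Z,  H_1 ≅ Z^4,  H_2 = 0.

Take the total order v_0 < v_1 < v_2 < v_3 < v_4 < v_5 < v_6 < v_7 < v_8 < v_9 on the vertex set. Then K (dimension 2) consists of the simplices:

  0-simplices (10): [v_0], [v_1], [v_2], [v_3], [v_4], [v_5], [v_6], [v_7], [v_8], [v_9]
  1-simplices (20): (20 of them)
  2-simplices (7): [v_0,v_5,v_6], [v_1,v_2,v_9], [v_1,v_4,v_9], [v_4,v_6,v_8], [v_4,v_6,v_9], [v_5,v_6,v_8], [v_5,v_6,v_9]

giving chain groups C_0 ≅ Z^10, C_1 ≅ Z^20, C_2 ≅ Z^7.

∂_1: C_1 → C_0 maps an edge to its endpoints' difference, ∂[p,q] = q − p.
The 10×20 boundary matrix has rank 9 and Smith normal form diag(1,1,1,1,1,1,1,1,1).

∂_2: C_2 → C_1 sends each 2-simplex [p,q,r] to [q,r] − [p,r] + [p,q]. For instance
  ∂[v_4,v_6,v_9] = [v_6,v_9] − [v_4,v_9] + [v_4,v_6],
  ∂[v_0,v_5,v_6] = [v_5,v_6] − [v_0,v_6] + [v_0,v_5].
This gives a 20×7 integer matrix of rank 7; reducing to Smith normal form yields diagonal entries (1,1,1,1,1,1,1).

Computing H_k = (kernel of ∂_k) / (image of ∂_{k+1}):

  H_0: rank C_0 − rank ∂_1 = 10 − 9 = 1, and the invariant factors of ∂_1 are all 1, so H_0 = Z.
  H_1: rank ker ∂_1 − rank ∂_2 = (20 − 9) − 7 = 4, and the invariant factors of ∂_2 are all 1, so H_1 = Z^4.
  H_2: rank ker ∂_2 − rank ∂_3 = (7 − 7) − 0 = 0, and there is no ∂_3, so H_2 = 0.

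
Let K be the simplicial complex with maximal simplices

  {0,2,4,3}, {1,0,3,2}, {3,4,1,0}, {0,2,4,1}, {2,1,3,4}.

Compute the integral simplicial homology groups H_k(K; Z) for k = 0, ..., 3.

H_0 = Z,  H_1 = 0,  H_2 = 0,  H_3 = Z.

Take the total order 0 < 1 < 2 < 3 < 4 on the vertex set. Then K (dimension 3) consists of the simplices:

  0-simplices (5): [0], [1], [2], [3], [4]
  1-simplices (10): [0,1], [0,2], [0,3], [0,4], [1,2], [1,3], [1,4], [2,3], [2,4], [3,4]
  2-simplices (10): [0,1,2], [0,1,3], [0,1,4], [0,2,3], [0,2,4], [0,3,4], [1,2,3], [1,2,4], [1,3,4], [2,3,4]
  3-simplices (5): [0,1,2,3], [0,1,2,4], [0,1,3,4], [0,2,3,4], [1,2,3,4]

giving chain groups C_0 ≅ Z^5, C_1 ≅ Z^10, C_2 ≅ Z^10, C_3 ≅ Z^5.

∂_1: C_1 → C_0 sends each edge [p,q] (with p < q) to q − p. For instance
  ∂[2,3] = [3] − [2].
As a 5×10 matrix over Z this has rank 4, with invariant factors (1,1,1,1).

The boundary map ∂_2: C_2 → C_1 sends each 2-simplex [p,q,r] to [q,r] − [p,r] + [p,q]. For instance
  ∂[0,1,3] = [1,3] − [0,3] + [0,1],
  ∂[1,2,3] = [2,3] − [1,3] + [1,2].
As a 10×10 matrix over Z this has rank 6, with invariant factors (1,1,1,1,1,1).

The boundary map ∂_3: C_3 → C_2 sends each 3-simplex σ to the alternating sum Σ_i (−1)^i (σ with its i-th vertex removed). For instance
  ∂[0,1,2,4] = [1,2,4] − [0,2,4] + [0,1,4] − [0,1,2],
  ∂[0,1,3,4] = [1,3,4] − [0,3,4] + [0,1,4] − [0,1,3].
This gives a 10×5 integer matrix of rank 4; reducing to Smith normal form yields diagonal entries (1,1,1,1).

From H_k ≅ ker(∂_k) / im(∂_{k+1}) we obtain:

  H_0: rank C_0 − rank ∂_1 = 5 − 4 = 1, and the invariant factors of ∂_1 are all 1, so H_0 = Z.
  H_1: rank ker ∂_1 − rank ∂_2 = (10 − 4) − 6 = 0, and the invariant factors of ∂_2 are all 1, so H_1 = 0.
  H_2: rank ker ∂_2 − rank ∂_3 = (10 − 6) − 4 = 0, and the invariant factors of ∂_3 are all 1, so H_2 = 0.
  H_3: rank ker ∂_3 − rank ∂_4 = (5 − 4) − 0 = 1, and there is no ∂_4, so H_3 = Z.

As a check, the Euler characteristic is 5 − 10 + 10 − 5 = 0, which agrees with 1 − 0 + 0 − 1 = 0.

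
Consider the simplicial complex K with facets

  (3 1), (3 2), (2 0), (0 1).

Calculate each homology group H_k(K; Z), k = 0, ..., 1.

H_0 ≅ Z,  H_1 ≅ Z.

Order the vertices as 0 < 1 < 2 < 3. Listing each simplex with vertices in this order, K has dimension 1 with simplices:

  0-simplices (4): [0], [1], [2], [3]
  1-simplices (4): [0,1], [0,2], [1,3], [2,3]

so the chain groups are C_0 ≅ Z^4, C_1 ≅ Z^4.

∂_1: C_1 → C_0 maps an edge to its endpoints' difference, ∂[p,q] = q − p.
The 4×4 boundary matrix has rank 3 and Smith normal form diag(1,1,1).

From H_k ≅ ker(∂_k) / im(∂_{k+1}) we obtain:

  H_0: rank C_0 − rank ∂_1 = 4 − 3 = 1, and the invariant factors of ∂_1 are all 1, so H_0 ≅ Z.
  H_1: rank ker ∂_1 − rank ∂_2 = (4 − 3) − 0 = 1, and there is no ∂_2, so H_1 ≅ Z.

As a check, the Euler characteristic is 4 − 4 = 0, which agrees with 1 − 1 = 0.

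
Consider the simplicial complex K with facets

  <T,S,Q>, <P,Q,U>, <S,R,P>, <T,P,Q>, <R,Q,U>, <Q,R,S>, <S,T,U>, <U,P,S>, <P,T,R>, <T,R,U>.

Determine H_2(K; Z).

H_2 = 0.

We work with the vertex ordering P < Q < R < S < T < U. The simplices of K, each written with vertices in increasing order, are:

  0-simplices (6): P, Q, R, S, T, U
  1-simplices (15): PQ, PR, PS, PT, PU, QR, QS, QT, QU, RS, RT, RU, ST, SU, TU
  2-simplices (10): PQT, PQU, PRS, PRT, PSU, QRS, QRU, QST, RTU, STU

so the chain groups are C_0 ≅ Z^6, C_1 ≅ Z^15, C_2 ≅ Z^10.

∂_1: C_1 → C_0 is given by ∂[p,q] = [q] − [p]. For instance
  ∂PR = R − P.
The resulting 6×15 matrix has rank 5, and its Smith normal form has invariant factors (1,1,1,1,1).

The boundary map ∂_2: C_2 → C_1 maps a triangle to the signed sum of its edges. For instance
  ∂STU = TU − SU + ST,
  ∂QRS = RS − QS + QR.
The 15×10 boundary matrix has rank 10 and Smith normal form diag(1,1,1,1,1,1,1,1,1,2).

Reading off H_k = ker ∂_k / im ∂_{k+1}:

  H_2: rank ker ∂_2 − rank ∂_3 = (10 − 10) − 0 = 0, and there is no ∂_3, so H_2 ≅ 0.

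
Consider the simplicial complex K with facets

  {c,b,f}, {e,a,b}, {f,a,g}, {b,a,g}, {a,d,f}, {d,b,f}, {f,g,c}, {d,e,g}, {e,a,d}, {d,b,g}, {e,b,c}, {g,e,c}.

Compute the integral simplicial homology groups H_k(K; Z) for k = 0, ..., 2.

H_0 ≅ Z,  H_1 ≅ Z/2Z,  H_2 = 0.

Take the total order a < b < c < d < e < f < g on the vertex set. Then K (dimension 2) consists of the simplices:

  0-simplices (7): a, b, c, d, e, f, g
  1-simplices (18): ab, ad, ae, af, ag, bc, bd, be, bf, bg, ce, cf, cg, de, df, dg, eg, fg
  2-simplices (12): abe, abg, ade, adf, afg, bce, bcf, bdf, bdg, ceg, cfg, deg

Hence C_0 ≅ Z^7, C_1 ≅ Z^18, C_2 ≅ Z^12.

The boundary map ∂_1: C_1 → C_0 is given by ∂[p,q] = [q] − [p].
The resulting 7×18 matrix has rank 6, and its Smith normal form has invariant factors (1,1,1,1,1,1).

The boundary map ∂_2: C_2 → C_1 sends each 2-simplex [p,q,r] to [q,r] − [p,r] + [p,q]. For instance
  ∂deg = eg − dg + de,
  ∂ade = de − ae + ad.
The resulting 18×12 matrix has rank 12, and its Smith normal form has invariant factors (1,1,1,1,1,1,1,1,1,1,1,2).

Now H_k = ker ∂_k / im ∂_{k+1}, so:

  H_0: rank C_0 − rank ∂_1 = 7 − 6 = 1, and the invariant factors of ∂_1 are all 1, so H_0 ≅ Z.
  H_1: rank ker ∂_1 − rank ∂_2 = (18 − 6) − 12 = 0, and ∂_2 has invariant factor 2 > 1, so H_1 ≅ Z/2Z.
  H_2: rank ker ∂_2 − rank ∂_3 = (12 − 12) − 0 = 0, and there is no ∂_3, so H_2 ≅ 0.

As a check, the Euler characteristic is 7 − 18 + 12 = 1, which agrees with 1 − 0 + 0 = 1.
(K is a triangulation of the real projective plane RP^2.)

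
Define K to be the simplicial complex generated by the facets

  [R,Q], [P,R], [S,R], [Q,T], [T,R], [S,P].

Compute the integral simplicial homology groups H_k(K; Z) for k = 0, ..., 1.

H_0 = Z,  H_1 = Z^2.

K has 5 vertices, 6 edges.
rank ∂_0 = 0, rank ∂_1 = 4 ⇒ b_0 = 5 − 0 − 4 = 1; all invariant factors of ∂_1 are 1 so no torsion. So H_0 = Z.
rank ∂_1 = 4, rank ∂_2 = 0 ⇒ b_1 = 6 − 4 − 0 = 2. So H_1 = Z^2.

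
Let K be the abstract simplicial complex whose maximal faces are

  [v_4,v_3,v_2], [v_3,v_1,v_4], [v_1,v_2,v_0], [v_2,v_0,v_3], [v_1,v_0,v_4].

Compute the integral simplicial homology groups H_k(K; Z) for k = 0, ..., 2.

H_0 = Z,  H_1 = Z,  H_2 = 0.

K has 5 vertices, 10 edges, 5 triangles.
rank ∂_0 = 0, rank ∂_1 = 4 ⇒ b_0 = 5 − 0 − 4 = 1; all invariant factors of ∂_1 are 1 so no torsion. So H_0 = Z.
rank ∂_1 = 4, rank ∂_2 = 5 ⇒ b_1 = 10 − 4 − 5 = 1; all invariant factors of ∂_2 are 1 so no torsion. So H_1 = Z.
rank ∂_2 = 5, rank ∂_3 = 0 ⇒ b_2 = 5 − 5 − 0 = 0. So H_2 = 0.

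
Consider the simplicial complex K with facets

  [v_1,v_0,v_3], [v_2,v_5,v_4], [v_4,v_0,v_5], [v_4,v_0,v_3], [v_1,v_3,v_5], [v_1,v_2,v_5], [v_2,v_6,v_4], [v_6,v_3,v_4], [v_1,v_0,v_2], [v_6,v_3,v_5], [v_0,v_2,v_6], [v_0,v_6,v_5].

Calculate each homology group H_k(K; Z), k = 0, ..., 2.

H_0 ≅ Z,  H_1 ≅ Z/2,  H_2 = 0.

Order the vertices as v_0 < v_1 < v_2 < v_3 < v_4 < v_5 < v_6. Listing each simplex with vertices in this order, K has dimension 2 with simplices:

  0-simplices (7): [v_0], [v_1], [v_2], [v_3], [v_4], [v_5], [v_6]
  1-simplices (18): (18 of them)
  2-simplices (12): (12 of them)

giving chain groups C_0 ≅ Z^7, C_1 ≅ Z^18, C_2 ≅ Z^12.

The boundary map ∂_1: C_1 → C_0 maps an edge to its endpoints' difference, ∂[p,q] = q − p. For instance
  ∂[v_0,v_6] = [v_6] − [v_0].
As a 7×18 matrix over Z this has rank 6, with invariant factors (1,1,1,1,1,1).

∂_2: C_2 → C_1 maps a triangle to the signed sum of its edges. For instance
  ∂[v_3,v_5,v_6] = [v_5,v_6] − [v_3,v_6] + [v_3,v_5],
  ∂[v_0,v_4,v_5] = [v_4,v_5] − [v_0,v_5] + [v_0,v_4].
The 18×12 boundary matrix has rank 12 and Smith normal form diag(1,1,1,1,1,1,1,1,1,1,1,2).

Now H_k = ker ∂_k / im ∂_{k+1}, so:

  H_0: rank C_0 − rank ∂_1 = 7 − 6 = 1, and the invariant factors of ∂_1 are all 1, so H_0 = Z.
  H_1: rank ker ∂_1 − rank ∂_2 = (18 − 6) − 12 = 0, and ∂_2 has invariant factor 2 > 1, so H_1 = Z/2.
  H_2: rank ker ∂_2 − rank ∂_3 = (12 − 12) − 0 = 0, and there is no ∂_3, so H_2 = 0.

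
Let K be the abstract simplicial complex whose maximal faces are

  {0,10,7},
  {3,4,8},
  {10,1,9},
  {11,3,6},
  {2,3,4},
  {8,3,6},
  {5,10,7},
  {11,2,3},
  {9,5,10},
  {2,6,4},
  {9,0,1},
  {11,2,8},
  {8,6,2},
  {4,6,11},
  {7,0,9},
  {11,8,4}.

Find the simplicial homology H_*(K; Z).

We work with the vertex ordering 0 < 1 < 2 < 3 < 4 < 5 < 6 < 7 < 8 < 9 < 10 < 11. The simplices of K, each written with vertices in increasing order, are:

  0-simplices (12): [0], [1], [2], [3], [4], [5], [6], [7], [8], [9], [10], [11]
  1-simplices (27): (27 of them)
  2-simplices (16): [0,1,9], [0,7,9], [0,7,10], [1,9,10], [2,3,4], [2,3,11], [2,4,6], [2,6,8], [2,8,11], [3,4,8], [3,6,8], [3,6,11], [4,6,11], [4,8,11], [5,7,10], [5,9,10]

so the chain groups are C_0 ≅ Z^12, C_1 ≅ Z^27, C_2 ≅ Z^16.

The boundary map ∂_1: C_1 → C_0 is given by ∂[p,q] = [q] − [p]. For instance
  ∂[2,3] = [3] − [2].
The resulting 12×27 matrix has rank 10, and its Smith normal form has invariant factors (1,1,1,1,1,1,1,1,1,1).

The boundary map ∂_2: C_2 → C_1 maps a triangle to the signed sum of its edges. For instance
  ∂[5,9,10] = [9,10] − [5,10] + [5,9],
  ∂[4,6,11] = [6,11] − [4,11] + [4,6].
The 27×16 boundary matrix has rank 16 and Smith normal form diag(1,1,1,1,1,1,1,1,1,1,1,1,1,1,1,2).

Now H_k = ker ∂_k / im ∂_{k+1}, so:

  H_0: rank C_0 − rank ∂_1 = 12 − 10 = 2, and the invariant factors of ∂_1 are all 1, so H_0 ≅ Z^2.
  H_1: rank ker ∂_1 − rank ∂_2 = (27 − 10) − 16 = 1, and ∂_2 has invariant factor 2 > 1, so H_1 ≅ Z ⊕ Z/2.
  H_2: rank ker ∂_2 − rank ∂_3 = (16 − 16) − 0 = 0, and there is no ∂_3, so H_2 ≅ 0.

As a check, the Euler characteristic is 12 − 27 + 16 = 1, which agrees with 2 − 1 + 0 = 1.
(K is a triangulation of the disjoint union of the cylinder S^1 x I and the real projective plane RP^2.)

H_0 = Z^2,  H_1 = Z ⊕ Z/2,  H_2 = 0.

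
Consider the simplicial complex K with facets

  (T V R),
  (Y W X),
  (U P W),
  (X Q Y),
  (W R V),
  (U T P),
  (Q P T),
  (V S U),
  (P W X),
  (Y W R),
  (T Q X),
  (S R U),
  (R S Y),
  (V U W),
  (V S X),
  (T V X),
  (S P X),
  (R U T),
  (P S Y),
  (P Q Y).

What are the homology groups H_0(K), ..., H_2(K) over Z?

H_0 = Z,  H_1 = Z ⊕ Z/2Z,  H_2 = 0.

Take the total order P < Q < R < S < T < U < V < W < X < Y on the vertex set. Then K (dimension 2) consists of the simplices:

  0-simplices (10): P, Q, R, S, T, U, V, W, X, Y
  1-simplices (30): PQ, PS, PT, PU, PW, PX, PY, QT, QX, QY, RS, RT, RU, RV, RW, RY, SU, SV, SX, SY, TU, TV, TX, UV, UW, VW, VX, WX, WY, XY
  2-simplices (20): PQT, PQY, PSX, PSY, PTU, PUW, PWX, QTX, QXY, RSU, RSY, RTU, RTV, RVW, RWY, SUV, SVX, TVX, UVW, WXY

Hence C_0 ≅ Z^10, C_1 ≅ Z^30, C_2 ≅ Z^20.

∂_1: C_1 → C_0 is given by ∂[p,q] = [q] − [p].
The resulting 10×30 matrix has rank 9, and its Smith normal form has invariant factors (1,1,1,1,1,1,1,1,1).

∂_2: C_2 → C_1 sends each 2-simplex [p,q,r] to [q,r] − [p,r] + [p,q]. For instance
  ∂PQY = QY − PY + PQ,
  ∂RSU = SU − RU + RS.
The resulting 30×20 matrix has rank 20, and its Smith normal form has invariant factors (1,1,1,1,1,1,1,1,1,1,1,1,1,1,1,1,1,1,1,2).

From H_k ≅ ker(∂_k) / im(∂_{k+1}) we obtain:

  H_0: rank C_0 − rank ∂_1 = 10 − 9 = 1, and the invariant factors of ∂_1 are all 1, so H_0 = Z.
  H_1: rank ker ∂_1 − rank ∂_2 = (30 − 9) − 20 = 1, and ∂_2 has invariant factor 2 > 1, so H_1 = Z ⊕ Z/2Z.
  H_2: rank ker ∂_2 − rank ∂_3 = (20 − 20) − 0 = 0, and there is no ∂_3, so H_2 = 0.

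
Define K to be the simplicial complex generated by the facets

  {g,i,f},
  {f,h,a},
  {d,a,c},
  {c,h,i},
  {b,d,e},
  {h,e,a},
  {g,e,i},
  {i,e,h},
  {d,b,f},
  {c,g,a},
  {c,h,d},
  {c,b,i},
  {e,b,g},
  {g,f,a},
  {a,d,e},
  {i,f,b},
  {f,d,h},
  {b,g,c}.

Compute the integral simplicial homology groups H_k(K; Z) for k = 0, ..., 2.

H_0 ≅ Z,  H_1 ≅ Z ⊕ Z/2,  H_2 = 0.

We work with the vertex ordering a < b < c < d < e < f < g < h < i. The simplices of K, each written with vertices in increasing order, are:

  0-simplices (9): a, b, c, d, e, f, g, h, i
  1-simplices (27): ac, ad, ae, af, ag, ah, bc, bd, be, bf, bg, bi, cd, cg, ch, ci, de, df, dh, eg, eh, ei, fg, fh, fi, gi, hi
  2-simplices (18): acd, acg, ade, aeh, afg, afh, bcg, bci, bde, bdf, beg, bfi, cdh, chi, dfh, egi, ehi, fgi

giving chain groups C_0 ≅ Z^9, C_1 ≅ Z^27, C_2 ≅ Z^18.

The boundary map ∂_1: C_1 → C_0 sends each edge [p,q] (with p < q) to q − p. For instance
  ∂hi = i − h.
This gives a 9×27 integer matrix of rank 8; reducing to Smith normal form yields diagonal entries (1,1,1,1,1,1,1,1).

∂_2: C_2 → C_1 maps a triangle to the signed sum of its edges. For instance
  ∂bfi = fi − bi + bf,
  ∂bdf = df − bf + bd.
The 27×18 boundary matrix has rank 18 and Smith normal form diag(1,1,1,1,1,1,1,1,1,1,1,1,1,1,1,1,1,2).

Reading off H_k = ker ∂_k / im ∂_{k+1}:

  H_0: rank C_0 − rank ∂_1 = 9 − 8 = 1, and the invariant factors of ∂_1 are all 1, so H_0 = Z.
  H_1: rank ker ∂_1 − rank ∂_2 = (27 − 8) − 18 = 1, and ∂_2 has invariant factor 2 > 1, so H_1 = Z ⊕ Z/2.
  H_2: rank ker ∂_2 − rank ∂_3 = (18 − 18) − 0 = 0, and there is no ∂_3, so H_2 = 0.

As a check, the Euler characteristic is 9 − 27 + 18 = 0, which agrees with 1 − 1 + 0 = 0.
(K is a triangulation of the Klein bottle.)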